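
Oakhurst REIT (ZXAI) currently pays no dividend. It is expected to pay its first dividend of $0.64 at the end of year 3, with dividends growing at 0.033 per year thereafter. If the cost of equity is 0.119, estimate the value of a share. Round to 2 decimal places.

$5.94

Deferred-dividend DDM. At t=2 the remaining stream is a growing perpetuity with first payment D_3 = 0.64.
V_2 = D_3/(r−g) = 0.64/(0.119−0.033) = 7.4419
P₀ = V_2/(1+r)^2 = 7.4419/(1+0.119)^2 = 5.9432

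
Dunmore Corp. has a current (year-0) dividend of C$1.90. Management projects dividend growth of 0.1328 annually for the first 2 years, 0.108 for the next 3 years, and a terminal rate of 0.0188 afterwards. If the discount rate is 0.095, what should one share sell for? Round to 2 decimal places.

Three-stage DDM. Project D₁…D_5; terminal Gordon value at t=5 with g = 0.0188; discount at r = 0.095.
D_1 = 2.1523
D_2 = 2.4381
D_3 = 2.7015
D_4 = 2.9932
D_5 = 3.3165
TV_5 = 3.3788/(0.095−0.0188) = 44.3418
P₀ = Σ Dₜ/(1+r)ᵗ + TV_5/(1+r)^5 = 38.4125

C$38.41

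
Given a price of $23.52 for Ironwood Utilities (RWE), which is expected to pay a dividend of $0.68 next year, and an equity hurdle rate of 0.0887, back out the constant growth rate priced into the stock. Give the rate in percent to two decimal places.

5.98%

From P₀ = D₁/(r − g), the implied growth is g = r − D₁/P₀.
g = 0.0887 − 0.68/23.52 = 0.0887 − 0.02891 = 0.05979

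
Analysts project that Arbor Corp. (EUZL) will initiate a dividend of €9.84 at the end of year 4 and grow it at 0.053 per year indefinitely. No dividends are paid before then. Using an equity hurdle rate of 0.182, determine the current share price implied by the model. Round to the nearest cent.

Deferred-dividend DDM. At t=3 the remaining stream is a growing perpetuity with first payment D_4 = 9.84.
V_3 = D_4/(r−g) = 9.84/(0.182−0.053) = 76.2791
P₀ = V_3/(1+r)^3 = 76.2791/(1+0.182)^3 = 46.1905

€46.19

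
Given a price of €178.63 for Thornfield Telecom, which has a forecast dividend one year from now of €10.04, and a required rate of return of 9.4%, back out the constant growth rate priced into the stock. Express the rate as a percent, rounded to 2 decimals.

3.78%

From P₀ = D₁/(r − g), the implied growth is g = r − D₁/P₀.
g = 0.094 − 10.04/178.63 = 0.094 − 0.05621 = 0.03779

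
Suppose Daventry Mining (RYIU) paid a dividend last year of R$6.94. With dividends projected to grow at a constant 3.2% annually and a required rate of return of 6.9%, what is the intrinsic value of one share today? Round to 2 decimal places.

R$193.57

Gordon growth model: P₀ = D₁/(r − g). D₁ = 6.94 × (1 + 0.032) = 7.1621.
P₀ = 7.1621 / (0.069 − 0.032) = 7.1621 / 0.037 = 193.5697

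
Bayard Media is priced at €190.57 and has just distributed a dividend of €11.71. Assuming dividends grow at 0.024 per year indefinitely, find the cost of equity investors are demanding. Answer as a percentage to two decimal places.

8.69%

Rearranging the constant-growth DDM: r = D₁/P₀ + g.
D₁ = 11.71 × (1 + 0.024) = 11.9910.
r = 11.9910 / 190.57 + 0.024 = 0.06292 + 0.024 = 0.08692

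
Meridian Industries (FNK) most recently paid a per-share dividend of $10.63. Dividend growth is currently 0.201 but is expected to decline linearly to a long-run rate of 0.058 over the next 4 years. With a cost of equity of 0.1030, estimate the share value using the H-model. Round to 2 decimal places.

H-model: P₀ = D₀[(1+g_L) + H(g_S−g_L)]/(r−g_L), with H = 4/2 = 2.
P₀ = 10.63 × [(1+0.058) + 2×(0.201−0.058)] / (0.103−0.058)
   = 10.63 × 1.3440 / 0.045 = 317.4827

$317.48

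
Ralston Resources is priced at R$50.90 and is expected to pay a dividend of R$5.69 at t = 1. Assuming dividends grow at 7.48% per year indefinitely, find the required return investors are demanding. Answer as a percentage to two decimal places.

Rearranging the constant-growth DDM: r = D₁/P₀ + g.
r = 5.6900 / 50.90 + 0.0748 = 0.11179 + 0.0748 = 0.18659

18.66%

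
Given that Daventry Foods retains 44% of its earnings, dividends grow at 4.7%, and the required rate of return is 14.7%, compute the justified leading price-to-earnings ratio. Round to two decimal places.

Payout ratio b = 1 − 0.44 = 0.56.
Justified leading P/E = b/(r−g) = 0.56/(0.147−0.047) = 5.6000

5.60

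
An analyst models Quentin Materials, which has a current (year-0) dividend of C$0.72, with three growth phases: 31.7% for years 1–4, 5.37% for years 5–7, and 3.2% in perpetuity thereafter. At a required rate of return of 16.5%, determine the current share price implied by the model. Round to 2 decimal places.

C$13.60

Three-stage DDM. Project D₁…D_7; terminal Gordon value at t=7 with g = 0.032; discount at r = 0.165.
D_1 = 0.9482
D_2 = 1.2488
D_3 = 1.6447
D_4 = 2.1661
D_5 = 2.2824
D_6 = 2.4050
D_7 = 2.5341
TV_7 = 2.6152/(0.165−0.032) = 19.6632
P₀ = Σ Dₜ/(1+r)ᵗ + TV_7/(1+r)^7 = 13.5968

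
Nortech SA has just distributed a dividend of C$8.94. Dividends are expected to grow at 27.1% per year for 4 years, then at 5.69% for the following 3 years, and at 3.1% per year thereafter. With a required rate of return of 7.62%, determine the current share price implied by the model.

C$481.22

Three-stage DDM. Project D₁…D_7; terminal Gordon value at t=7 with g = 0.031; discount at r = 0.0762.
D_1 = 11.3627
D_2 = 14.4420
D_3 = 18.3558
D_4 = 23.3303
D_5 = 24.6578
D_6 = 26.0608
D_7 = 27.5436
TV_7 = 28.3975/(0.0762−0.031) = 628.2632
P₀ = Σ Dₜ/(1+r)ᵗ + TV_7/(1+r)^7 = 481.2153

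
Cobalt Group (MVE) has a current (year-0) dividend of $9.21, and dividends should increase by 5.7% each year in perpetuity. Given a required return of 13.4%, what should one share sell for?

$126.43

Gordon growth model: P₀ = D₁/(r − g). D₁ = 9.21 × (1 + 0.057) = 9.7350.
P₀ = 9.7350 / (0.134 − 0.057) = 9.7350 / 0.077 = 126.4282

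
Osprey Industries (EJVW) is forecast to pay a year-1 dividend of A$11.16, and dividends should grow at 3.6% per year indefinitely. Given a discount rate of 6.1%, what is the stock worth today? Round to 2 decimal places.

Gordon growth model: P₀ = D₁/(r − g), with D₁ = 11.16 given directly.
P₀ = 11.1600 / (0.061 − 0.036) = 11.1600 / 0.025 = 446.4000

A$446.40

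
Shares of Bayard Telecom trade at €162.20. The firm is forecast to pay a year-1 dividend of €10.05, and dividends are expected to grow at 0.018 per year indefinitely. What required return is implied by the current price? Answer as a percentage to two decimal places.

8.00%

Rearranging the constant-growth DDM: r = D₁/P₀ + g.
r = 10.0500 / 162.20 + 0.018 = 0.06196 + 0.018 = 0.07996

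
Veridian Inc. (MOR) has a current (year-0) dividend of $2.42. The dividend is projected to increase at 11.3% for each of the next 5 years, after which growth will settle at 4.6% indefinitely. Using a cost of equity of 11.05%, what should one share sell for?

Two-stage DDM. Project D₁…D_5 at 0.113, terminal growth 0.046, discount at r = 0.1105.
D_1 = 2.6935
D_2 = 2.9978
D_3 = 3.3366
D_4 = 3.7136
D_5 = 4.1332
Terminal value at t=5: TV = D_6/(r−g) = 4.3234/(0.1105−0.046) = 67.0291
P₀ = 2.6935/(1+0.1105)^1 + 2.9978/(1+0.1105)^2 + 3.3366/(1+0.1105)^3 + 3.7136/(1+0.1105)^4 + 4.1332/(1+0.1105)^5 + 67.0291/(1+0.1105)^5 = 51.8710

$51.87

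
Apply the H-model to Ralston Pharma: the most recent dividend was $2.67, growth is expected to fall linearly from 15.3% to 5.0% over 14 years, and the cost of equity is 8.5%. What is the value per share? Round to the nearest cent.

H-model: P₀ = D₀[(1+g_L) + H(g_S−g_L)]/(r−g_L), with H = 14/2 = 7.
P₀ = 2.67 × [(1+0.05) + 7×(0.153−0.05)] / (0.085−0.05)
   = 2.67 × 1.7710 / 0.035 = 135.1020

$135.10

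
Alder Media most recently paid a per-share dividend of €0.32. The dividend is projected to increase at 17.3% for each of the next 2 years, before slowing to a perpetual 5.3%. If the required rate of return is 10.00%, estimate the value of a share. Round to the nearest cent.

Two-stage DDM. Project D₁…D_2 at 0.173, terminal growth 0.053, discount at r = 0.1.
D_1 = 0.3754
D_2 = 0.4403
Terminal value at t=2: TV = D_3/(r−g) = 0.4636/(0.1−0.053) = 9.8645
P₀ = 0.3754/(1+0.1)^1 + 0.4403/(1+0.1)^2 + 9.8645/(1+0.1)^2 = 8.8576

€8.86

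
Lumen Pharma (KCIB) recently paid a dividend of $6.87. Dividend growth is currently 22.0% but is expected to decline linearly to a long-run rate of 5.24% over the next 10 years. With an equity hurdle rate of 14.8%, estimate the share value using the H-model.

H-model: P₀ = D₀[(1+g_L) + H(g_S−g_L)]/(r−g_L), with H = 10/2 = 5.
P₀ = 6.87 × [(1+0.0524) + 5×(0.22−0.0524)] / (0.148−0.0524)
   = 6.87 × 1.8904 / 0.0956 = 135.8478

$135.85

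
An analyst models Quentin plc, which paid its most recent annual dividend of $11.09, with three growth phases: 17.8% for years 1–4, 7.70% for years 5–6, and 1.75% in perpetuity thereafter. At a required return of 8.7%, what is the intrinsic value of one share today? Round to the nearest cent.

$304.47

Three-stage DDM. Project D₁…D_6; terminal Gordon value at t=6 with g = 0.0175; discount at r = 0.087.
D_1 = 13.0640
D_2 = 15.3894
D_3 = 18.1287
D_4 = 21.3556
D_5 = 23.0000
D_6 = 24.7710
TV_6 = 25.2045/(0.087−0.0175) = 362.6550
P₀ = Σ Dₜ/(1+r)ᵗ + TV_6/(1+r)^6 = 304.4717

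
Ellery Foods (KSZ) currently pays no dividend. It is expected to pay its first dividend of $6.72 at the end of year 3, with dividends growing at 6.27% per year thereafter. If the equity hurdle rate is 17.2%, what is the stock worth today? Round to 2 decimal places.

$44.76

Deferred-dividend DDM. At t=2 the remaining stream is a growing perpetuity with first payment D_3 = 6.72.
V_2 = D_3/(r−g) = 6.72/(0.172−0.0627) = 61.4822
P₀ = V_2/(1+r)^2 = 61.4822/(1+0.172)^2 = 44.7604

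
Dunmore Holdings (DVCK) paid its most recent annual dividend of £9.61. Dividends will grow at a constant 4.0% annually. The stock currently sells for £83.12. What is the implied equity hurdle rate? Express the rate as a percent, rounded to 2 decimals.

Rearranging the constant-growth DDM: r = D₁/P₀ + g.
D₁ = 9.61 × (1 + 0.04) = 9.9944.
r = 9.9944 / 83.12 + 0.04 = 0.12024 + 0.04 = 0.16024

16.02%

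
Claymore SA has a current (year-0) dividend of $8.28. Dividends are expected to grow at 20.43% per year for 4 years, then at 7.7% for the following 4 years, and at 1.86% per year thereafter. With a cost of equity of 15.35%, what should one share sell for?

$126.63

Three-stage DDM. Project D₁…D_8; terminal Gordon value at t=8 with g = 0.0186; discount at r = 0.1535.
D_1 = 9.9716
D_2 = 12.0088
D_3 = 14.4622
D_4 = 17.4168
D_5 = 18.7579
D_6 = 20.2023
D_7 = 21.7579
D_8 = 23.4332
TV_8 = 23.8691/(0.1535−0.0186) = 176.9390
P₀ = Σ Dₜ/(1+r)ᵗ + TV_8/(1+r)^8 = 126.6285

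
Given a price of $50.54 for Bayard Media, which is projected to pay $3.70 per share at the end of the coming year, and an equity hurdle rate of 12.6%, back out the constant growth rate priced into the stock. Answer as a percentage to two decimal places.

From P₀ = D₁/(r − g), the implied growth is g = r − D₁/P₀.
g = 0.126 − 3.70/50.54 = 0.126 − 0.07321 = 0.05279

5.28%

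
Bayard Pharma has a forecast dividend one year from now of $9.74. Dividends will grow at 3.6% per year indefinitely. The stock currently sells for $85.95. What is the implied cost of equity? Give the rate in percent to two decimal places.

Rearranging the constant-growth DDM: r = D₁/P₀ + g.
r = 9.7400 / 85.95 + 0.036 = 0.11332 + 0.036 = 0.14932

14.93%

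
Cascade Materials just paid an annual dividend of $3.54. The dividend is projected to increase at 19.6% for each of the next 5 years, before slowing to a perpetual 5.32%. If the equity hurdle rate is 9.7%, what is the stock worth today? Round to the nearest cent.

$154.23

Two-stage DDM. Project D₁…D_5 at 0.196, terminal growth 0.0532, discount at r = 0.097.
D_1 = 4.2338
D_2 = 5.0637
D_3 = 6.0562
D_4 = 7.2432
D_5 = 8.6628
Terminal value at t=5: TV = D_6/(r−g) = 9.1237/(0.097−0.0532) = 208.3032
P₀ = 4.2338/(1+0.097)^1 + 5.0637/(1+0.097)^2 + 6.0562/(1+0.097)^3 + 7.2432/(1+0.097)^4 + 8.6628/(1+0.097)^5 + 208.3032/(1+0.097)^5 = 154.2273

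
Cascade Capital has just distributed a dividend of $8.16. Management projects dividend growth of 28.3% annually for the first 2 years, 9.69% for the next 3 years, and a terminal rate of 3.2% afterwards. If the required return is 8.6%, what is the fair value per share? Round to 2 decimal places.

$280.16

Three-stage DDM. Project D₁…D_5; terminal Gordon value at t=5 with g = 0.032; discount at r = 0.086.
D_1 = 10.4693
D_2 = 13.4321
D_3 = 14.7337
D_4 = 16.1613
D_5 = 17.7274
TV_5 = 18.2947/(0.086−0.032) = 338.7899
P₀ = Σ Dₜ/(1+r)ᵗ + TV_5/(1+r)^5 = 280.1618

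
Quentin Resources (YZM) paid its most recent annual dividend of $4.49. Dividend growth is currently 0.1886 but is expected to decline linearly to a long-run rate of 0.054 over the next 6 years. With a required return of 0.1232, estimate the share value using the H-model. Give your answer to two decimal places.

H-model: P₀ = D₀[(1+g_L) + H(g_S−g_L)]/(r−g_L), with H = 6/2 = 3.
P₀ = 4.49 × [(1+0.054) + 3×(0.1886−0.054)] / (0.1232−0.054)
   = 4.49 × 1.4578 / 0.0692 = 94.5885

$94.59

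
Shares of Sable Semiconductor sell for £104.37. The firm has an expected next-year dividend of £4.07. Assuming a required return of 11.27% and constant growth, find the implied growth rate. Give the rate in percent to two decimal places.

7.37%

From P₀ = D₁/(r − g), the implied growth is g = r − D₁/P₀.
g = 0.1127 − 4.07/104.37 = 0.1127 − 0.03900 = 0.07370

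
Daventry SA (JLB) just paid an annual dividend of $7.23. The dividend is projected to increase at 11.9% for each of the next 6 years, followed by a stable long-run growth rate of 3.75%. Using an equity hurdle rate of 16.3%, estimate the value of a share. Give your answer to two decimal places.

Two-stage DDM. Project D₁…D_6 at 0.119, terminal growth 0.0375, discount at r = 0.163.
D_1 = 8.0904
D_2 = 9.0531
D_3 = 10.1304
D_4 = 11.3360
D_5 = 12.6849
D_6 = 14.1945
Terminal value at t=6: TV = D_7/(r−g) = 14.7268/(0.163−0.0375) = 117.3446
P₀ = 8.0904/(1+0.163)^1 + 9.0531/(1+0.163)^2 + 10.1304/(1+0.163)^3 + 11.3360/(1+0.163)^4 + 12.6849/(1+0.163)^5 + 14.1945/(1+0.163)^6 + 117.3446/(1+0.163)^6 = 85.4071

$85.41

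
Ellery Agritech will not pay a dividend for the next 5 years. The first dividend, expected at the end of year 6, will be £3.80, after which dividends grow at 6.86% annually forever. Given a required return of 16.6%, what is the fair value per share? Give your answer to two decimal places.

Deferred-dividend DDM. At t=5 the remaining stream is a growing perpetuity with first payment D_6 = 3.80.
V_5 = D_6/(r−g) = 3.80/(0.166−0.0686) = 39.0144
P₀ = V_5/(1+r)^5 = 39.0144/(1+0.166)^5 = 18.1022

£18.10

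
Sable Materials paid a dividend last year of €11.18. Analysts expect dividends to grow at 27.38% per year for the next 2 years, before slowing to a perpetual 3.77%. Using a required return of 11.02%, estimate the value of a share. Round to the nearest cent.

€238.20

Two-stage DDM. Project D₁…D_2 at 0.2738, terminal growth 0.0377, discount at r = 0.1102.
D_1 = 14.2411
D_2 = 18.1403
Terminal value at t=2: TV = D_3/(r−g) = 18.8242/(0.1102−0.0377) = 259.6439
P₀ = 14.2411/(1+0.1102)^1 + 18.1403/(1+0.1102)^2 + 259.6439/(1+0.1102)^2 = 238.2021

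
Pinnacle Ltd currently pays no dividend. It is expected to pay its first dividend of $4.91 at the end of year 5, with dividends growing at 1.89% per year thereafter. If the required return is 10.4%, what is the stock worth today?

Deferred-dividend DDM. At t=4 the remaining stream is a growing perpetuity with first payment D_5 = 4.91.
V_4 = D_5/(r−g) = 4.91/(0.104−0.0189) = 57.6968
P₀ = V_4/(1+r)^4 = 57.6968/(1+0.104)^4 = 38.8397

$38.84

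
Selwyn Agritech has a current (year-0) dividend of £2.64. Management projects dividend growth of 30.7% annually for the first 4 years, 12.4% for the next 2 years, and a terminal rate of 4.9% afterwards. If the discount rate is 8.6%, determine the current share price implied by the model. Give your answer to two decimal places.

Three-stage DDM. Project D₁…D_6; terminal Gordon value at t=6 with g = 0.049; discount at r = 0.086.
D_1 = 3.4505
D_2 = 4.5098
D_3 = 5.8943
D_4 = 7.7038
D_5 = 8.6591
D_6 = 9.7328
TV_6 = 10.2097/(0.086−0.049) = 275.9387
P₀ = Σ Dₜ/(1+r)ᵗ + TV_6/(1+r)^6 = 197.0094

£197.01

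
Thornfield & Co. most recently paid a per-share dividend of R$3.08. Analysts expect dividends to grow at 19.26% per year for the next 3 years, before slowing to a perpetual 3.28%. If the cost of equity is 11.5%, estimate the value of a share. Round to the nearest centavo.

Two-stage DDM. Project D₁…D_3 at 0.1926, terminal growth 0.0328, discount at r = 0.115.
D_1 = 3.6732
D_2 = 4.3807
D_3 = 5.2244
Terminal value at t=3: TV = D_4/(r−g) = 5.3957/(0.115−0.0328) = 65.6417
P₀ = 3.6732/(1+0.115)^1 + 4.3807/(1+0.115)^2 + 5.2244/(1+0.115)^3 + 65.6417/(1+0.115)^3 = 57.9407

R$57.94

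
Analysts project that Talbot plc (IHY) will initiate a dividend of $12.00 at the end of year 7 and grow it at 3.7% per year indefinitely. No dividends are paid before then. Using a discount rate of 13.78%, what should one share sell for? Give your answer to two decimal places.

Deferred-dividend DDM. At t=6 the remaining stream is a growing perpetuity with first payment D_7 = 12.00.
V_6 = D_7/(r−g) = 12.00/(0.1378−0.037) = 119.0476
P₀ = V_6/(1+r)^6 = 119.0476/(1+0.1378)^6 = 54.8688

$54.87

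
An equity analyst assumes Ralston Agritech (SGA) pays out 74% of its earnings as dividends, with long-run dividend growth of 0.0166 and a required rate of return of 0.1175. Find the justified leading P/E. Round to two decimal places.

7.33

Justified leading P/E = b/(r−g) = 0.74/(0.1175−0.0166) = 7.3340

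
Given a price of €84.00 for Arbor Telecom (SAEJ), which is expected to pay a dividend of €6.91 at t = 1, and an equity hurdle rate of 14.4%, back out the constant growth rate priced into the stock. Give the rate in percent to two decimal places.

6.17%

From P₀ = D₁/(r − g), the implied growth is g = r − D₁/P₀.
g = 0.144 − 6.91/84.00 = 0.144 − 0.08226 = 0.06174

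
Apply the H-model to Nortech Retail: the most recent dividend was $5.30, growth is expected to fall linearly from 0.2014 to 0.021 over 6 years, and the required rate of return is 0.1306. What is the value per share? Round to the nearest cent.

$75.54

H-model: P₀ = D₀[(1+g_L) + H(g_S−g_L)]/(r−g_L), with H = 6/2 = 3.
P₀ = 5.30 × [(1+0.021) + 3×(0.2014−0.021)] / (0.1306−0.021)
   = 5.30 × 1.5622 / 0.1096 = 75.5443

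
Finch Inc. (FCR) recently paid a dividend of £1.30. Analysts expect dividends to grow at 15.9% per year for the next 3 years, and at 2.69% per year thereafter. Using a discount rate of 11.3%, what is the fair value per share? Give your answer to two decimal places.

Two-stage DDM. Project D₁…D_3 at 0.159, terminal growth 0.0269, discount at r = 0.113.
D_1 = 1.5067
D_2 = 1.7463
D_3 = 2.0239
Terminal value at t=3: TV = D_4/(r−g) = 2.0784/(0.113−0.0269) = 24.1390
P₀ = 1.5067/(1+0.113)^1 + 1.7463/(1+0.113)^2 + 2.0239/(1+0.113)^3 + 24.1390/(1+0.113)^3 = 21.7392

£21.74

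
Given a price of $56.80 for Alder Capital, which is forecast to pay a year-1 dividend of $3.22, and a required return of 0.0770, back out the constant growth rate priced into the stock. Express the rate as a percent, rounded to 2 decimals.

2.03%

From P₀ = D₁/(r − g), the implied growth is g = r − D₁/P₀.
g = 0.077 − 3.22/56.80 = 0.077 − 0.05669 = 0.02031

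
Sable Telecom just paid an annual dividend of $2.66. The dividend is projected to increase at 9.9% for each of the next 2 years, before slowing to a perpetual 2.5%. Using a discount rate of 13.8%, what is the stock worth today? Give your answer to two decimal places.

$27.55

Two-stage DDM. Project D₁…D_2 at 0.099, terminal growth 0.025, discount at r = 0.138.
D_1 = 2.9233
D_2 = 3.2128
Terminal value at t=2: TV = D_3/(r−g) = 3.2931/(0.138−0.025) = 29.1422
P₀ = 2.9233/(1+0.138)^1 + 3.2128/(1+0.138)^2 + 29.1422/(1+0.138)^2 = 27.5525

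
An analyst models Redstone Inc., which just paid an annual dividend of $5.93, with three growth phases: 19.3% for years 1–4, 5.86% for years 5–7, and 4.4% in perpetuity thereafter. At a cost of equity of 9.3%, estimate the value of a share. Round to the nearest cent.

$216.28

Three-stage DDM. Project D₁…D_7; terminal Gordon value at t=7 with g = 0.044; discount at r = 0.093.
D_1 = 7.0745
D_2 = 8.4399
D_3 = 10.0688
D_4 = 12.0120
D_5 = 12.7159
D_6 = 13.4611
D_7 = 14.2499
TV_7 = 14.8769/(0.093−0.044) = 303.6103
P₀ = Σ Dₜ/(1+r)ᵗ + TV_7/(1+r)^7 = 216.2788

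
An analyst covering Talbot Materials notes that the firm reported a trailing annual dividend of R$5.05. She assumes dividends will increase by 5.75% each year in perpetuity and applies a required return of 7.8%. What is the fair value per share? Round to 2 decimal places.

R$260.51

Gordon growth model: P₀ = D₁/(r − g). D₁ = 5.05 × (1 + 0.0575) = 5.3404.
P₀ = 5.3404 / (0.078 − 0.0575) = 5.3404 / 0.0205 = 260.5061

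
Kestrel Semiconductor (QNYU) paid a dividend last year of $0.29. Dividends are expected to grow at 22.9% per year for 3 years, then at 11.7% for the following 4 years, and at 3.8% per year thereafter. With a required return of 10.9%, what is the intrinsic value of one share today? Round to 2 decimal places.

$8.62

Three-stage DDM. Project D₁…D_7; terminal Gordon value at t=7 with g = 0.038; discount at r = 0.109.
D_1 = 0.3564
D_2 = 0.4380
D_3 = 0.5383
D_4 = 0.6013
D_5 = 0.6717
D_6 = 0.7503
D_7 = 0.8380
TV_7 = 0.8699/(0.109−0.038) = 12.2520
P₀ = Σ Dₜ/(1+r)ᵗ + TV_7/(1+r)^7 = 8.6183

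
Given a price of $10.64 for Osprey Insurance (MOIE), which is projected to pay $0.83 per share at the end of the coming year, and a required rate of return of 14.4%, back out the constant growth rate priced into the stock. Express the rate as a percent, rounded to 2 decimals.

6.60%

From P₀ = D₁/(r − g), the implied growth is g = r − D₁/P₀.
g = 0.144 − 0.83/10.64 = 0.144 − 0.07801 = 0.06599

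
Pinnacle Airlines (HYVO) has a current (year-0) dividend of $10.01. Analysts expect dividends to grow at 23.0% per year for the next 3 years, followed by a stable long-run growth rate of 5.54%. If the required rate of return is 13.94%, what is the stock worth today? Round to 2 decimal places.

$193.28

Two-stage DDM. Project D₁…D_3 at 0.23, terminal growth 0.0554, discount at r = 0.1394.
D_1 = 12.3123
D_2 = 15.1441
D_3 = 18.6273
Terminal value at t=3: TV = D_4/(r−g) = 19.6592/(0.1394−0.0554) = 234.0385
P₀ = 12.3123/(1+0.1394)^1 + 15.1441/(1+0.1394)^2 + 18.6273/(1+0.1394)^3 + 234.0385/(1+0.1394)^3 = 193.2829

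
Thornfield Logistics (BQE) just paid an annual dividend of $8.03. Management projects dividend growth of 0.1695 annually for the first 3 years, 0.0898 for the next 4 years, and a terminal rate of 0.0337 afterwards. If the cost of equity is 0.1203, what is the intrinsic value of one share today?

$158.03

Three-stage DDM. Project D₁…D_7; terminal Gordon value at t=7 with g = 0.0337; discount at r = 0.1203.
D_1 = 9.3911
D_2 = 10.9829
D_3 = 12.8445
D_4 = 13.9979
D_5 = 15.2549
D_6 = 16.6248
D_7 = 18.1177
TV_7 = 18.7283/(0.1203−0.0337) = 216.2619
P₀ = Σ Dₜ/(1+r)ᵗ + TV_7/(1+r)^7 = 158.0314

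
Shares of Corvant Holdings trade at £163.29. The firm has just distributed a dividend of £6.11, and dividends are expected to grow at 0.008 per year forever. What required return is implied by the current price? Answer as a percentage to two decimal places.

Rearranging the constant-growth DDM: r = D₁/P₀ + g.
D₁ = 6.11 × (1 + 0.008) = 6.1589.
r = 6.1589 / 163.29 + 0.008 = 0.03772 + 0.008 = 0.04572

4.57%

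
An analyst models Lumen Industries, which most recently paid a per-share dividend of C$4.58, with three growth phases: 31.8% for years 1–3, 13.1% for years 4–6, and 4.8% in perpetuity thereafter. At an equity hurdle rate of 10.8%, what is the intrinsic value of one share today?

Three-stage DDM. Project D₁…D_6; terminal Gordon value at t=6 with g = 0.048; discount at r = 0.108.
D_1 = 6.0364
D_2 = 7.9560
D_3 = 10.4860
D_4 = 11.8597
D_5 = 13.4133
D_6 = 15.1705
TV_6 = 15.8987/(0.108−0.048) = 264.9778
P₀ = Σ Dₜ/(1+r)ᵗ + TV_6/(1+r)^6 = 186.9470

C$186.95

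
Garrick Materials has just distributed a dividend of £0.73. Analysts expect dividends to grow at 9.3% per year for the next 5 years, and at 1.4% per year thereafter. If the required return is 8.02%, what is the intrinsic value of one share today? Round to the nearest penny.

£15.64

Two-stage DDM. Project D₁…D_5 at 0.093, terminal growth 0.014, discount at r = 0.0802.
D_1 = 0.7979
D_2 = 0.8721
D_3 = 0.9532
D_4 = 1.0418
D_5 = 1.1387
Terminal value at t=5: TV = D_6/(r−g) = 1.1547/(0.0802−0.014) = 17.4423
P₀ = 0.7979/(1+0.0802)^1 + 0.8721/(1+0.0802)^2 + 0.9532/(1+0.0802)^3 + 1.0418/(1+0.0802)^4 + 1.1387/(1+0.0802)^5 + 17.4423/(1+0.0802)^5 = 15.6418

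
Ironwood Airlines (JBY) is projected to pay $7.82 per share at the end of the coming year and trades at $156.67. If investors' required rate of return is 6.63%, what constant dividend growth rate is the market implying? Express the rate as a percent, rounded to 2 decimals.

From P₀ = D₁/(r − g), the implied growth is g = r − D₁/P₀.
g = 0.0663 − 7.82/156.67 = 0.0663 − 0.04991 = 0.01639

1.64%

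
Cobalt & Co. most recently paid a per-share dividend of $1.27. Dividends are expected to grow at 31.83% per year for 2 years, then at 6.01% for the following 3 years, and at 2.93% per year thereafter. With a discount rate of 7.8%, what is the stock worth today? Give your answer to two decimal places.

Three-stage DDM. Project D₁…D_5; terminal Gordon value at t=5 with g = 0.0293; discount at r = 0.078.
D_1 = 1.6742
D_2 = 2.2072
D_3 = 2.3398
D_4 = 2.4804
D_5 = 2.6295
TV_5 = 2.7065/(0.078−0.0293) = 55.5758
P₀ = Σ Dₜ/(1+r)ᵗ + TV_5/(1+r)^5 = 47.1393

$47.14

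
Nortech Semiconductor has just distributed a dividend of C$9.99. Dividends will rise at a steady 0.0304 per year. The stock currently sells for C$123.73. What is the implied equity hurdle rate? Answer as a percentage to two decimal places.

Rearranging the constant-growth DDM: r = D₁/P₀ + g.
D₁ = 9.99 × (1 + 0.0304) = 10.2937.
r = 10.2937 / 123.73 + 0.0304 = 0.08319 + 0.0304 = 0.11359

11.36%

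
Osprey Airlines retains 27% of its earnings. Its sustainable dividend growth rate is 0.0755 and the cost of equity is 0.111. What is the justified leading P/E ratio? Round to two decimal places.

20.56

Payout ratio b = 1 − 0.27 = 0.73.
Justified leading P/E = b/(r−g) = 0.73/(0.111−0.0755) = 20.5634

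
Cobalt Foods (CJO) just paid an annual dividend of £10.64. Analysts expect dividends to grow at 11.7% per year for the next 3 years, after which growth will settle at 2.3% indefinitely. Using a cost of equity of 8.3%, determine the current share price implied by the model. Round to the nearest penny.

Two-stage DDM. Project D₁…D_3 at 0.117, terminal growth 0.023, discount at r = 0.083.
D_1 = 11.8849
D_2 = 13.2754
D_3 = 14.8286
Terminal value at t=3: TV = D_4/(r−g) = 15.1697/(0.083−0.023) = 252.8282
P₀ = 11.8849/(1+0.083)^1 + 13.2754/(1+0.083)^2 + 14.8286/(1+0.083)^3 + 252.8282/(1+0.083)^3 = 233.0064

£233.01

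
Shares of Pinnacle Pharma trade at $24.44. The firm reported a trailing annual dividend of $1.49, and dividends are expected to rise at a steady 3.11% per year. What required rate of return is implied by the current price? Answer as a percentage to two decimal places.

Rearranging the constant-growth DDM: r = D₁/P₀ + g.
D₁ = 1.49 × (1 + 0.0311) = 1.5363.
r = 1.5363 / 24.44 + 0.0311 = 0.06286 + 0.0311 = 0.09396

9.40%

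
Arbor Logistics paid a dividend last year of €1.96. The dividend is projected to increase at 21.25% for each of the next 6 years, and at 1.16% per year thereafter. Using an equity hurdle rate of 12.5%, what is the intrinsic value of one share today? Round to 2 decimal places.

€42.81

Two-stage DDM. Project D₁…D_6 at 0.2125, terminal growth 0.0116, discount at r = 0.125.
D_1 = 2.3765
D_2 = 2.8815
D_3 = 3.4938
D_4 = 4.2363
D_5 = 5.1365
D_6 = 6.2280
Terminal value at t=6: TV = D_7/(r−g) = 6.3002/(0.125−0.0116) = 55.5575
P₀ = 2.3765/(1+0.125)^1 + 2.8815/(1+0.125)^2 + 3.4938/(1+0.125)^3 + 4.2363/(1+0.125)^4 + 5.1365/(1+0.125)^5 + 6.2280/(1+0.125)^6 + 55.5575/(1+0.125)^6 = 42.8150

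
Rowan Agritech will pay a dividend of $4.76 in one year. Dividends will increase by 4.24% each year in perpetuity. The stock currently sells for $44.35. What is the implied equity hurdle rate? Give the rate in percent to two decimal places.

Rearranging the constant-growth DDM: r = D₁/P₀ + g.
r = 4.7600 / 44.35 + 0.0424 = 0.10733 + 0.0424 = 0.14973

14.97%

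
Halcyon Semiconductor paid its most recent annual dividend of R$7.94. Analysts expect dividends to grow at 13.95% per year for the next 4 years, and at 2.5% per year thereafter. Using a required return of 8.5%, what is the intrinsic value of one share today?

R$200.97

Two-stage DDM. Project D₁…D_4 at 0.1395, terminal growth 0.025, discount at r = 0.085.
D_1 = 9.0476
D_2 = 10.3098
D_3 = 11.7480
D_4 = 13.3868
Terminal value at t=4: TV = D_5/(r−g) = 13.7215/(0.085−0.025) = 228.6917
P₀ = 9.0476/(1+0.085)^1 + 10.3098/(1+0.085)^2 + 11.7480/(1+0.085)^3 + 13.3868/(1+0.085)^4 + 228.6917/(1+0.085)^4 = 200.9718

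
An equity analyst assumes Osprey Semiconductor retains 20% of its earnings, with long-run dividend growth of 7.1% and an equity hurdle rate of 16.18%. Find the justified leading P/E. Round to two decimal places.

Payout ratio b = 1 − 0.20 = 0.80.
Justified leading P/E = b/(r−g) = 0.80/(0.1618−0.071) = 8.8106

8.81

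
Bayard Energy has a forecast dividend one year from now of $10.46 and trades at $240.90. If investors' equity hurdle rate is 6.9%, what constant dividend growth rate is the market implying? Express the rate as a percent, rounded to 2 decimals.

From P₀ = D₁/(r − g), the implied growth is g = r − D₁/P₀.
g = 0.069 − 10.46/240.90 = 0.069 − 0.04342 = 0.02558

2.56%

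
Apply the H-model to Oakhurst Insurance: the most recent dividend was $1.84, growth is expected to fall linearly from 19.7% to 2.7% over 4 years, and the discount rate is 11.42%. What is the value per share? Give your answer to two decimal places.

H-model: P₀ = D₀[(1+g_L) + H(g_S−g_L)]/(r−g_L), with H = 4/2 = 2.
P₀ = 1.84 × [(1+0.027) + 2×(0.197−0.027)] / (0.1142−0.027)
   = 1.84 × 1.3670 / 0.0872 = 28.8450

$28.84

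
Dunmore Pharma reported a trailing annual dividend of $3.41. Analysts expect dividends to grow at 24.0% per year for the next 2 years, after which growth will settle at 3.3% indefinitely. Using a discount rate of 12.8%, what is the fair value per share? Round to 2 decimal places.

$52.68

Two-stage DDM. Project D₁…D_2 at 0.24, terminal growth 0.033, discount at r = 0.128.
D_1 = 4.2284
D_2 = 5.2432
Terminal value at t=2: TV = D_3/(r−g) = 5.4162/(0.128−0.033) = 57.0131
P₀ = 4.2284/(1+0.128)^1 + 5.2432/(1+0.128)^2 + 57.0131/(1+0.128)^2 = 52.6774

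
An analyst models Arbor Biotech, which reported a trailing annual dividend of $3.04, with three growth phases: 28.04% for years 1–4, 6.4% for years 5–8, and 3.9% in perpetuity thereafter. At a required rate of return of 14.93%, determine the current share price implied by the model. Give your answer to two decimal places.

$63.95

Three-stage DDM. Project D₁…D_8; terminal Gordon value at t=8 with g = 0.039; discount at r = 0.1493.
D_1 = 3.8924
D_2 = 4.9838
D_3 = 6.3813
D_4 = 8.1706
D_5 = 8.6936
D_6 = 9.2500
D_7 = 9.8419
D_8 = 10.4718
TV_8 = 10.8802/(0.1493−0.039) = 98.6422
P₀ = Σ Dₜ/(1+r)ᵗ + TV_8/(1+r)^8 = 63.9549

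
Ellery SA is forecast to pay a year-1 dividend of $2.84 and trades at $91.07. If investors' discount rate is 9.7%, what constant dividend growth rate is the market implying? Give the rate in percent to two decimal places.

6.58%

From P₀ = D₁/(r − g), the implied growth is g = r − D₁/P₀.
g = 0.097 − 2.84/91.07 = 0.097 − 0.03118 = 0.06582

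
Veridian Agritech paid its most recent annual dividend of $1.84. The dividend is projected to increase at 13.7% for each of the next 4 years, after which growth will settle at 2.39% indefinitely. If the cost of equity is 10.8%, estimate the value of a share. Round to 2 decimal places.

$32.69

Two-stage DDM. Project D₁…D_4 at 0.137, terminal growth 0.0239, discount at r = 0.108.
D_1 = 2.0921
D_2 = 2.3787
D_3 = 2.7046
D_4 = 3.0751
Terminal value at t=4: TV = D_5/(r−g) = 3.1486/(0.108−0.0239) = 37.4387
P₀ = 2.0921/(1+0.108)^1 + 2.3787/(1+0.108)^2 + 2.7046/(1+0.108)^3 + 3.0751/(1+0.108)^4 + 37.4387/(1+0.108)^4 = 32.6950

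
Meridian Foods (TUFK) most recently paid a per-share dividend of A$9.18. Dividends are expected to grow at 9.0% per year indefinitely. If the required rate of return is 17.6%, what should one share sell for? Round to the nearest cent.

Gordon growth model: P₀ = D₁/(r − g). D₁ = 9.18 × (1 + 0.09) = 10.0062.
P₀ = 10.0062 / (0.176 − 0.09) = 10.0062 / 0.086 = 116.3512

A$116.35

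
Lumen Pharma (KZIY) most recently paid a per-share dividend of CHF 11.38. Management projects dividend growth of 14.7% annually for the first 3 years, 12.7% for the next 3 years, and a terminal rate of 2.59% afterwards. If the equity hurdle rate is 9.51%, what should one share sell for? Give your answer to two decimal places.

CHF 290.33

Three-stage DDM. Project D₁…D_6; terminal Gordon value at t=6 with g = 0.0259; discount at r = 0.0951.
D_1 = 13.0529
D_2 = 14.9716
D_3 = 17.1725
D_4 = 19.3534
D_5 = 21.8112
D_6 = 24.5813
TV_6 = 25.2179/(0.0951−0.0259) = 364.4208
P₀ = Σ Dₜ/(1+r)ᵗ + TV_6/(1+r)^6 = 290.3280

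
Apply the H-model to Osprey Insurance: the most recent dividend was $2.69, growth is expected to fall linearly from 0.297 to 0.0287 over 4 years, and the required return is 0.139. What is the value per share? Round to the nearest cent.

H-model: P₀ = D₀[(1+g_L) + H(g_S−g_L)]/(r−g_L), with H = 4/2 = 2.
P₀ = 2.69 × [(1+0.0287) + 2×(0.297−0.0287)] / (0.139−0.0287)
   = 2.69 × 1.5653 / 0.1103 = 38.1746

$38.17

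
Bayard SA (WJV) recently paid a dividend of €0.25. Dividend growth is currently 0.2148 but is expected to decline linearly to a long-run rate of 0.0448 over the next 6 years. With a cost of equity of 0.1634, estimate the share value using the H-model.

€3.28

H-model: P₀ = D₀[(1+g_L) + H(g_S−g_L)]/(r−g_L), with H = 6/2 = 3.
P₀ = 0.25 × [(1+0.0448) + 3×(0.2148−0.0448)] / (0.1634−0.0448)
   = 0.25 × 1.5548 / 0.1186 = 3.2774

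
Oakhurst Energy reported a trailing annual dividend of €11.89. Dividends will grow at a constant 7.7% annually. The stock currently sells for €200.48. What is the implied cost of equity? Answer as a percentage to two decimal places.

Rearranging the constant-growth DDM: r = D₁/P₀ + g.
D₁ = 11.89 × (1 + 0.077) = 12.8055.
r = 12.8055 / 200.48 + 0.077 = 0.06387 + 0.077 = 0.14087

14.09%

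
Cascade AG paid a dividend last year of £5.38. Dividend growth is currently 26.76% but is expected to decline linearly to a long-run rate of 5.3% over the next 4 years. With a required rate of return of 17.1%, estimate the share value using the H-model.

H-model: P₀ = D₀[(1+g_L) + H(g_S−g_L)]/(r−g_L), with H = 4/2 = 2.
P₀ = 5.38 × [(1+0.053) + 2×(0.2676−0.053)] / (0.171−0.053)
   = 5.38 × 1.4822 / 0.118 = 67.5783

£67.58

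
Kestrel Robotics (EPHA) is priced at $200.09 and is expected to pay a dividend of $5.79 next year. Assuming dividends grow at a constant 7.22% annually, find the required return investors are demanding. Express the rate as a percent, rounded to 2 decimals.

Rearranging the constant-growth DDM: r = D₁/P₀ + g.
r = 5.7900 / 200.09 + 0.0722 = 0.02894 + 0.0722 = 0.10114

10.11%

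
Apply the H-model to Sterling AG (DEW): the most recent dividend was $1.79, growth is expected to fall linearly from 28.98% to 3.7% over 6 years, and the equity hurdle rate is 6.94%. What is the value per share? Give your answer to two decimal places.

H-model: P₀ = D₀[(1+g_L) + H(g_S−g_L)]/(r−g_L), with H = 6/2 = 3.
P₀ = 1.79 × [(1+0.037) + 3×(0.2898−0.037)] / (0.0694−0.037)
   = 1.79 × 1.7954 / 0.0324 = 99.1903

$99.19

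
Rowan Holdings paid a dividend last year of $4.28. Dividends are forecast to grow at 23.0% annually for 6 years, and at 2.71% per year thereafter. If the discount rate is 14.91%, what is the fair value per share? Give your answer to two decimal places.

Two-stage DDM. Project D₁…D_6 at 0.23, terminal growth 0.0271, discount at r = 0.1491.
D_1 = 5.2644
D_2 = 6.4752
D_3 = 7.9645
D_4 = 9.7963
D_5 = 12.0495
D_6 = 14.8209
Terminal value at t=6: TV = D_7/(r−g) = 15.2225/(0.1491−0.0271) = 124.7749
P₀ = 5.2644/(1+0.1491)^1 + 6.4752/(1+0.1491)^2 + 7.9645/(1+0.1491)^3 + 9.7963/(1+0.1491)^4 + 12.0495/(1+0.1491)^5 + 14.8209/(1+0.1491)^6 + 124.7749/(1+0.1491)^6 = 87.0025

$87.00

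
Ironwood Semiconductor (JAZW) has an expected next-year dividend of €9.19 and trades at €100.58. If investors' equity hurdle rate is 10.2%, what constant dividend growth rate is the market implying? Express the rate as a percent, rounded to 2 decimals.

From P₀ = D₁/(r − g), the implied growth is g = r − D₁/P₀.
g = 0.102 − 9.19/100.58 = 0.102 − 0.09137 = 0.01063

1.06%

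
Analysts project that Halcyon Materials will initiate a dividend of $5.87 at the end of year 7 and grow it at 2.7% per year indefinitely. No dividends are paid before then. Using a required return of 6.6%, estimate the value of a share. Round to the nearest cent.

Deferred-dividend DDM. At t=6 the remaining stream is a growing perpetuity with first payment D_7 = 5.87.
V_6 = D_7/(r−g) = 5.87/(0.066−0.027) = 150.5128
P₀ = V_6/(1+r)^6 = 150.5128/(1+0.066)^6 = 102.5723

$102.57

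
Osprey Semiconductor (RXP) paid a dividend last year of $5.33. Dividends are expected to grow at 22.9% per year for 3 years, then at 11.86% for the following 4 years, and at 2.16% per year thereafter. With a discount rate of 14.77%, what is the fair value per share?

Three-stage DDM. Project D₁…D_7; terminal Gordon value at t=7 with g = 0.0216; discount at r = 0.1477.
D_1 = 6.5506
D_2 = 8.0507
D_3 = 9.8942
D_4 = 11.0677
D_5 = 12.3803
D_6 = 13.8486
D_7 = 15.4911
TV_7 = 15.8257/(0.1477−0.0216) = 125.5012
P₀ = Σ Dₜ/(1+r)ᵗ + TV_7/(1+r)^7 = 90.7720

$90.77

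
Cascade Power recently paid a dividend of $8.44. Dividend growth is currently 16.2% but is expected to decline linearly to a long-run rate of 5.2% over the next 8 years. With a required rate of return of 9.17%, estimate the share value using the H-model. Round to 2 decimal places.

$317.19

H-model: P₀ = D₀[(1+g_L) + H(g_S−g_L)]/(r−g_L), with H = 8/2 = 4.
P₀ = 8.44 × [(1+0.052) + 4×(0.162−0.052)] / (0.0917−0.052)
   = 8.44 × 1.4920 / 0.0397 = 317.1909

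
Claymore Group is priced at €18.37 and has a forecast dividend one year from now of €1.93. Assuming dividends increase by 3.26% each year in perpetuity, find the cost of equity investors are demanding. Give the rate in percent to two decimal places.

13.77%

Rearranging the constant-growth DDM: r = D₁/P₀ + g.
r = 1.9300 / 18.37 + 0.0326 = 0.10506 + 0.0326 = 0.13766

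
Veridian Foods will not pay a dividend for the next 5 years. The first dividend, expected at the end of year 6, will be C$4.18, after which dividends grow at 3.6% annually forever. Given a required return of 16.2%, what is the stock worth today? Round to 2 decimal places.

Deferred-dividend DDM. At t=5 the remaining stream is a growing perpetuity with first payment D_6 = 4.18.
V_5 = D_6/(r−g) = 4.18/(0.162−0.036) = 33.1746
P₀ = V_5/(1+r)^5 = 33.1746/(1+0.162)^5 = 15.6594

C$15.66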